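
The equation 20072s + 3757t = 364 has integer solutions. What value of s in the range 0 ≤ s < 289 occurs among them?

155

gcd(20072, 3757) = 13 (Euclid: 20072 = 5·3757 + 1287; 3757 = 2·1287 + 1183; 1287 = 1·1183 + 104; 1183 = 11·104 + 39; 104 = 2·39 + 26; 39 = 1·26 + 13; 26 = 2·13 + 0), and 13 | 364.
Extended Euclid: 20072·(-108) + 3757·(577) = 13. Scale by 28: s₀ = -3024.
General solution s = s₀ + 289k; reducing mod 289 gives s = 155 (and t = -828).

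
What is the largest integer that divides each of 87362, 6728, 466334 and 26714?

gcd(87362, 6728): 87362 = 12·6728 + 6626; 6728 = 1·6626 + 102; 6626 = 64·102 + 98; 102 = 1·98 + 4; 98 = 24·4 + 2; 4 = 2·2 + 0 → 2
gcd(2, 466334): 466334 = 233167·2 + 0 → 2
gcd(2, 26714): 26714 = 13357·2 + 0 → 2

2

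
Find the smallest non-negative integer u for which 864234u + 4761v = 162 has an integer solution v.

Euclid: 864234 = 181·4761 + 2493; 4761 = 1·2493 + 2268; 2493 = 1·2268 + 225; 2268 = 10·225 + 18; 225 = 12·18 + 9; 18 = 2·9 + 0 → gcd = 9; 162 = 9·18.
Back-substitution yields 864234·(254) + 4761·(-46107) = 9, so one solution is u = 254·18 = 4572, v = -46107·18 = -829926.
Solutions in u differ by 4761/9 = 529; the one in [0, 529) is 4572 mod 529 = 340.

340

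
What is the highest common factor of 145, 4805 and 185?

145 = 5 · 29; 4805 = 5 · 31²; 185 = 5 · 37
gcd takes min exponent of each prime: 5 = 5

5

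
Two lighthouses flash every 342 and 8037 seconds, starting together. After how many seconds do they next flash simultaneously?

16074

gcd first: 8037 = 23·342 + 171; 342 = 2·171 + 0 → gcd = 171
lcm = 342·8037/gcd = 2748654/171 = 16074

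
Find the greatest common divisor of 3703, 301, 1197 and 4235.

7

3703 = 7 · 23²; 301 = 7 · 43; 1197 = 3² · 7 · 19; 4235 = 5 · 7 · 11²
gcd takes min exponent of each prime: 7 = 7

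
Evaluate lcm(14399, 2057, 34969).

244783

14399 = 7 · 11² · 17; 2057 = 11² · 17; 34969 = 11² · 17²
lcm takes max exponent of each prime: 7 · 11² · 17² = 244783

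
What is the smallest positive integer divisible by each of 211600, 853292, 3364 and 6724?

1556442920810800

211600 = 2⁴ · 5² · 23²; 853292 = 2² · 11² · 41 · 43; 3364 = 2² · 29²; 6724 = 2² · 41²
lcm takes max exponent of each prime: 2⁴ · 5² · 11² · 23² · 29² · 41² · 43 = 1556442920810800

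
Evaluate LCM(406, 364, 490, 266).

406 = 2 · 7 · 29; 364 = 2² · 7 · 13; 490 = 2 · 5 · 7²; 266 = 2 · 7 · 19
lcm takes max exponent of each prime: 2² · 5 · 7² · 13 · 19 · 29 = 7019740

7019740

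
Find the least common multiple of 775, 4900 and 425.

lcm(775, 4900) = 775·4900/gcd = 3797500/25 = 151900
lcm(151900, 425) = 151900·425/gcd = 64557500/25 = 2582300

2582300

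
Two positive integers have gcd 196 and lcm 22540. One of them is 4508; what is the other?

Using mn = gcd(m,n)·lcm(m,n) = 196·22540 = 4417840, we get n = 4417840/4508 = 980.

980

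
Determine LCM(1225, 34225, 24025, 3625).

1225 = 5² · 7²; 34225 = 5² · 37²; 24025 = 5² · 31²; 3625 = 5³ · 29
lcm takes max exponent of each prime: 5³ · 7² · 29 · 31² · 37² = 233685048625

233685048625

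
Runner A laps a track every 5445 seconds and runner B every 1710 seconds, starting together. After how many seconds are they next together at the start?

206910

5445 = 3² · 5 · 11²; 1710 = 2 · 3² · 5 · 19
max exponents: 2 · 3² · 5 · 11² · 19 = 206910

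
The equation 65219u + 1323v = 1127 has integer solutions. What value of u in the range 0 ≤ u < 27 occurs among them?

13

Euclid: 65219 = 49·1323 + 392; 1323 = 3·392 + 147; 392 = 2·147 + 98; 147 = 1·98 + 49; 98 = 2·49 + 0 → gcd = 49; 1127 = 49·23.
Back-substitution yields 65219·(-10) + 1323·(493) = 49, so one solution is u = -10·23 = -230, v = 493·23 = 11339.
Solutions in u differ by 1323/49 = 27; the one in [0, 27) is -230 mod 27 = 13.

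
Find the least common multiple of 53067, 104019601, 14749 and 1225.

53067 = 3 · 7² · 19²; 104019601 = 7² · 31² · 47²; 14749 = 7³ · 43; 1225 = 5² · 7²
lcm takes max exponent of each prime: 3 · 5² · 7³ · 19² · 31² · 43 · 47² = 847715539819575

847715539819575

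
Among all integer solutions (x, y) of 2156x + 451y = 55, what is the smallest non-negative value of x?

gcd(2156, 451) = 11 (Euclid: 2156 = 4·451 + 352; 451 = 1·352 + 99; 352 = 3·99 + 55; 99 = 1·55 + 44; 55 = 1·44 + 11; 44 = 4·11 + 0), and 11 | 55.
Extended Euclid: 2156·(9) + 451·(-43) = 11. Scale by 5: x₀ = 45.
General solution x = x₀ + 41t; reducing mod 41 gives x = 4 (and y = -19).

4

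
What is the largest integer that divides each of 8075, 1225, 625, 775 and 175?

25

gcd(8075, 1225): 8075 = 6·1225 + 725; 1225 = 1·725 + 500; 725 = 1·500 + 225; 500 = 2·225 + 50; 225 = 4·50 + 25; 50 = 2·25 + 0 → 25
gcd(25, 625): 625 = 25·25 + 0 → 25
gcd(25, 775): 775 = 31·25 + 0 → 25
gcd(25, 175): 175 = 7·25 + 0 → 25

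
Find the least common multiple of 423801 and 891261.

856501821

423801 = 3² · 7² · 31²; 891261 = 3² · 7² · 43 · 47
max exponents: 3² · 7² · 31² · 43 · 47 = 856501821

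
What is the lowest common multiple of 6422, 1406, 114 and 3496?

65581464

lcm(6422, 1406) = 6422·1406/gcd = 9029332/38 = 237614
lcm(237614, 114) = 237614·114/gcd = 27087996/38 = 712842
lcm(712842, 3496) = 712842·3496/gcd = 2492095632/38 = 65581464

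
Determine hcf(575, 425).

575 = 5² · 23
425 = 5² · 17
Common: 5² = 25

25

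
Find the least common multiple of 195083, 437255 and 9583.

17359460755

195083 = 7 · 29 · 31²; 437255 = 5 · 7 · 13 · 31²; 9583 = 7 · 37²
lcm takes max exponent of each prime: 5 · 7 · 13 · 29 · 31² · 37² = 17359460755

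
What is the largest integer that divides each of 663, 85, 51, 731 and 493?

gcd(663, 85): 663 = 7·85 + 68; 85 = 1·68 + 17; 68 = 4·17 + 0 → 17
gcd(17, 51): 51 = 3·17 + 0 → 17
gcd(17, 731): 731 = 43·17 + 0 → 17
gcd(17, 493): 493 = 29·17 + 0 → 17

17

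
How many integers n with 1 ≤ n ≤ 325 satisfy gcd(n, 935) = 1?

935 = 5·11·17. Inclusion–exclusion on these primes:
325 − ⌊325/5⌋ − ⌊325/11⌋ − ⌊325/17⌋ + ⌊325/55⌋ + ⌊325/85⌋ + ⌊325/187⌋ − ⌊325/935⌋ = 221

221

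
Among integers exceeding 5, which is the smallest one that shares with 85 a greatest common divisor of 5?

10

Multiples of 5 above 5: 5·2, 5·3, … . Need the cofactor coprime to 85/5 = 17.
Checking s = 2, 3, … the first with gcd(s, 17) = 1 is s = 2, giving 10.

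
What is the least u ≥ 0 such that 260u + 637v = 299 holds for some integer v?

33

Euclid: 637 = 2·260 + 117; 260 = 2·117 + 26; 117 = 4·26 + 13; 26 = 2·13 + 0 → gcd = 13; 299 = 13·23.
Back-substitution yields 260·(-22) + 637·(9) = 13, so one solution is u = -22·23 = -506, v = 9·23 = 207.
Solutions in u differ by 637/13 = 49; the one in [0, 49) is -506 mod 49 = 33.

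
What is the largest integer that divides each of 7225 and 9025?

Euclid: 9025 = 1·7225 + 1800; 7225 = 4·1800 + 25; 1800 = 72·25 + 0. Last nonzero remainder: 25.

25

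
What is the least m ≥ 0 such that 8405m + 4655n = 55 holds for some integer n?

396

gcd(8405, 4655) = 5 (Euclid: 8405 = 1·4655 + 3750; 4655 = 1·3750 + 905; 3750 = 4·905 + 130; 905 = 6·130 + 125; 130 = 1·125 + 5; 125 = 25·5 + 0), and 5 | 55.
Extended Euclid: 8405·(36) + 4655·(-65) = 5. Scale by 11: m₀ = 396.
General solution m = m₀ + 931t; reducing mod 931 gives m = 396 (and n = -715).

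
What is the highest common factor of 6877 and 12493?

Euclid: 12493 = 1·6877 + 5616; 6877 = 1·5616 + 1261; 5616 = 4·1261 + 572; 1261 = 2·572 + 117; 572 = 4·117 + 104; 117 = 1·104 + 13; 104 = 8·13 + 0. Last nonzero remainder: 13.

13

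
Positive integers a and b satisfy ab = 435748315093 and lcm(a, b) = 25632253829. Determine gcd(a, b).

17

From gcd × lcm = ab: gcd = 435748315093 / 25632253829 = 17.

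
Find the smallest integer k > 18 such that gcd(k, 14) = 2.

Multiples of 2 above 18: 2·10, 2·11, … . Need the cofactor coprime to 14/2 = 7.
Checking s = 10, 11, … the first with gcd(s, 7) = 1 is s = 10, giving 20.

20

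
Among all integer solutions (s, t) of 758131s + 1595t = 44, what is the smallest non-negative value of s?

Euclid: 758131 = 475·1595 + 506; 1595 = 3·506 + 77; 506 = 6·77 + 44; 77 = 1·44 + 33; 44 = 1·33 + 11; 33 = 3·11 + 0 → gcd = 11; 44 = 11·4.
Back-substitution yields 758131·(41) + 1595·(-19488) = 11, so one solution is s = 41·4 = 164, t = -19488·4 = -77952.
Solutions in s differ by 1595/11 = 145; the one in [0, 145) is 164 mod 145 = 19.

19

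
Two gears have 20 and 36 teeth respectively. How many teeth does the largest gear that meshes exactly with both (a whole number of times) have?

4

20 = 2² · 5
36 = 2² · 3²
Common: 2² = 4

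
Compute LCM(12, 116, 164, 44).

156948

12 = 2² · 3; 116 = 2² · 29; 164 = 2² · 41; 44 = 2² · 11
lcm takes max exponent of each prime: 2² · 3 · 11 · 29 · 41 = 156948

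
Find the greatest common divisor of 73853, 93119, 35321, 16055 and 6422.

3211

73853 = 13² · 19 · 23; 93119 = 13² · 19 · 29; 35321 = 11 · 13² · 19; 16055 = 5 · 13² · 19; 6422 = 2 · 13² · 19
gcd takes min exponent of each prime: 13² · 19 = 3211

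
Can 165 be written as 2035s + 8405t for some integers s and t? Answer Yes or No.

Yes

gcd(2035, 8405): 8405 = 4·2035 + 265; 2035 = 7·265 + 180; 265 = 1·180 + 85; 180 = 2·85 + 10; 85 = 8·10 + 5; 10 = 2·5 + 0 → 5
5 divides 165, so a solution exists.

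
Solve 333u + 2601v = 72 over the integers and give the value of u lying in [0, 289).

gcd(333, 2601) = 9 (Euclid: 2601 = 7·333 + 270; 333 = 1·270 + 63; 270 = 4·63 + 18; 63 = 3·18 + 9; 18 = 2·9 + 0), and 9 | 72.
Extended Euclid: 333·(125) + 2601·(-16) = 9. Scale by 8: u₀ = 1000.
General solution u = u₀ + 289t; reducing mod 289 gives u = 133 (and v = -17).

133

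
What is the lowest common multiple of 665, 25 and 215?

142975

lcm(665, 25) = 665·25/gcd = 16625/5 = 3325
lcm(3325, 215) = 3325·215/gcd = 714875/5 = 142975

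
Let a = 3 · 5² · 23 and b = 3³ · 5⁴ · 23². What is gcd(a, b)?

min exponent per shared prime: 3 · 5² · 23 = 1725

1725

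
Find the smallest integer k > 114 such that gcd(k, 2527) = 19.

gcd(k, 2527) = 19 forces 19 | k; write k = 19s. Then gcd(19s, 19·133) = 19·gcd(s, 133), so need gcd(s, 133) = 1.
19s > 114 gives s ≥ 7. The least s ≥ 7 coprime to 133 is 8, so k = 19·8 = 152.

152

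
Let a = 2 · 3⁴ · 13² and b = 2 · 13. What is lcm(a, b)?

max exponent per prime: 2 · 3⁴ · 13² = 27378

27378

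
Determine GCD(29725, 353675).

29725 = 5² · 29 · 41
353675 = 5² · 7 · 43 · 47
Common: 5² = 25

25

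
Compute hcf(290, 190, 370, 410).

290 = 2 · 5 · 29; 190 = 2 · 5 · 19; 370 = 2 · 5 · 37; 410 = 2 · 5 · 41
gcd takes min exponent of each prime: 2 · 5 = 10

10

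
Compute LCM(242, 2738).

331298

242 = 2 · 11²; 2738 = 2 · 37²
max exponents: 2 · 11² · 37² = 331298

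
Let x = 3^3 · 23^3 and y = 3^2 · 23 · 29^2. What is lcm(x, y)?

max exponent per prime: 3^3 · 23^3 · 29^2 = 276276069

276276069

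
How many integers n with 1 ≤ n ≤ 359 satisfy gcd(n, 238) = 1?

145

238 = 2·7·17. Inclusion–exclusion on these primes:
359 − ⌊359/2⌋ − ⌊359/7⌋ − ⌊359/17⌋ + ⌊359/14⌋ + ⌊359/34⌋ + ⌊359/119⌋ − ⌊359/238⌋ = 145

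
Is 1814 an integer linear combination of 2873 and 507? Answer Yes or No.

No

gcd(2873, 507): 2873 = 5·507 + 338; 507 = 1·338 + 169; 338 = 2·169 + 0 → 169
169 does not divide 1814, so a solution does not exist.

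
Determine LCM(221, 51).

221 = 13 · 17; 51 = 3 · 17
max exponents: 3 · 13 · 17 = 663

663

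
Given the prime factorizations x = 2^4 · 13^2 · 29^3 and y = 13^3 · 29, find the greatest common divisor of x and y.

min exponent per shared prime: 13^2 · 29 = 4901

4901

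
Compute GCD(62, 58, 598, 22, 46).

62 = 2 · 31; 58 = 2 · 29; 598 = 2 · 13 · 23; 22 = 2 · 11; 46 = 2 · 23
gcd takes min exponent of each prime: 2 = 2

2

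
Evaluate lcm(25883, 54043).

127163179

gcd first: 54043 = 2·25883 + 2277; 25883 = 11·2277 + 836; 2277 = 2·836 + 605; 836 = 1·605 + 231; 605 = 2·231 + 143; 231 = 1·143 + 88; 143 = 1·88 + 55; 88 = 1·55 + 33; 55 = 1·33 + 22; 33 = 1·22 + 11; 22 = 2·11 + 0 → gcd = 11
lcm = 25883·54043/gcd = 1398794969/11 = 127163179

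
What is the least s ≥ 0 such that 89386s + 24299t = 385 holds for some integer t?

980

gcd(89386, 24299) = 11 (Euclid: 89386 = 3·24299 + 16489; 24299 = 1·16489 + 7810; 16489 = 2·7810 + 869; 7810 = 8·869 + 858; 869 = 1·858 + 11; 858 = 78·11 + 0), and 11 | 385.
Extended Euclid: 89386·(28) + 24299·(-103) = 11. Scale by 35: s₀ = 980.
General solution s = s₀ + 2209k; reducing mod 2209 gives s = 980 (and t = -3605).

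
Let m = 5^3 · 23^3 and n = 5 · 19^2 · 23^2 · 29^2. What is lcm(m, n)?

461739170875

max exponent per prime: 5^3 · 19^2 · 23^3 · 29^2 = 461739170875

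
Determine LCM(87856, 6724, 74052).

160829984304

lcm(87856, 6724) = 87856·6724/gcd = 590743744/4 = 147685936
lcm(147685936, 74052) = 147685936·74052/gcd = 10936438932672/68 = 160829984304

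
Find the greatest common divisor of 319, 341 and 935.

gcd(319, 341): 341 = 1·319 + 22; 319 = 14·22 + 11; 22 = 2·11 + 0 → 11
gcd(11, 935): 935 = 85·11 + 0 → 11

11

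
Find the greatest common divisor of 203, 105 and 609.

gcd(203, 105): 203 = 1·105 + 98; 105 = 1·98 + 7; 98 = 14·7 + 0 → 7
gcd(7, 609): 609 = 87·7 + 0 → 7

7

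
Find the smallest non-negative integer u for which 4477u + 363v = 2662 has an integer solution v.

1

Reduce mod 363: 4477u ≡ 2662 (mod 363). With g = gcd(4477, 363) = 121 dividing 2662, divide through: 37u ≡ 22 (mod 3).
Since gcd(37, 3) = 1, u ≡ 22·(37)⁻¹ ≡ 1 (mod 3). Smallest non-negative: 1.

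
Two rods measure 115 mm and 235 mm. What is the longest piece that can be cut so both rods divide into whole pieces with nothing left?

5

Euclid: 235 = 2·115 + 5; 115 = 23·5 + 0. Last nonzero remainder: 5.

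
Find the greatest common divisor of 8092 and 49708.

1156

8092 = 2² · 7 · 17²
49708 = 2² · 17² · 43
Common: 2² · 17² = 1156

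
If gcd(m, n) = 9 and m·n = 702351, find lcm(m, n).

gcd·lcm = product, so lcm = 702351/9 = 78039.

78039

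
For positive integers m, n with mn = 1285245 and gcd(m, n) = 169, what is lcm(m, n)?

Since gcd(m,n)·lcm(m,n) = mn, lcm = 1285245/169 = 7605.

7605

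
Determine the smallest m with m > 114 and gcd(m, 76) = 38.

76 = 38·2. Any m with gcd(m, 76) = 38 is a multiple of 38, say 38s, with s coprime to 2.
Need s > 114/38, so s ≥ 4. First s ≥ 4 with gcd(s, 2) = 1 is s = 5. Thus m = 38·5 = 190.

190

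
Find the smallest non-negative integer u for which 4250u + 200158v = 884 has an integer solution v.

4804

gcd(4250, 200158) = 34 (Euclid: 200158 = 47·4250 + 408; 4250 = 10·408 + 170; 408 = 2·170 + 68; 170 = 2·68 + 34; 68 = 2·34 + 0), and 34 | 884.
Extended Euclid: 4250·(2449) + 200158·(-52) = 34. Scale by 26: u₀ = 63674.
General solution u = u₀ + 5887t; reducing mod 5887 gives u = 4804 (and v = -102).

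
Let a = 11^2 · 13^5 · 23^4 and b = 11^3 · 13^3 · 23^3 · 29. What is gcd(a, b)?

min exponent per shared prime: 11^2 · 13^3 · 23^3 = 3234438779

3234438779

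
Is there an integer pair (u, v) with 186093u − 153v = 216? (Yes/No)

By Bézout, 186093u − 153v = 216 has integer solutions iff gcd(186093, 153) | 216.
Euclid: 186093 = 1216·153 + 45; 153 = 3·45 + 18; 45 = 2·18 + 9; 18 = 2·9 + 0. gcd = 9; 216 mod 9 = 0. Yes.

Yes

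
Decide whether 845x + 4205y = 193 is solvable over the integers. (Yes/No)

No

gcd(845, 4205): 4205 = 4·845 + 825; 845 = 1·825 + 20; 825 = 41·20 + 5; 20 = 4·5 + 0 → 5
5 does not divide 193, so a solution does not exist.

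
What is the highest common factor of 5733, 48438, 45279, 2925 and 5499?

117

5733 = 3² · 7² · 13; 48438 = 2 · 3⁴ · 13 · 23; 45279 = 3⁴ · 13 · 43; 2925 = 3² · 5² · 13; 5499 = 3² · 13 · 47
gcd takes min exponent of each prime: 3² · 13 = 117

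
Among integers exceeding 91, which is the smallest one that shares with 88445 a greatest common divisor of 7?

112

88445 = 7·12635. Any k with gcd(k, 88445) = 7 is a multiple of 7, say 7s, with s coprime to 12635.
Need s > 91/7, so s ≥ 14. First s ≥ 14 with gcd(s, 12635) = 1 is s = 16. Thus k = 7·16 = 112.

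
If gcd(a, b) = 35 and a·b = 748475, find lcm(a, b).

gcd·lcm = product, so lcm = 748475/35 = 21385.

21385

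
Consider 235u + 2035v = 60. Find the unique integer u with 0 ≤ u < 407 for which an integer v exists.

312

Reduce mod 2035: 235u ≡ 60 (mod 2035). With g = gcd(235, 2035) = 5 dividing 60, divide through: 47u ≡ 12 (mod 407).
Since gcd(47, 407) = 1, u ≡ 12·(47)⁻¹ ≡ 312 (mod 407). Smallest non-negative: 312.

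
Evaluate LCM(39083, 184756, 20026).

63001796

39083 = 11² · 17 · 19; 184756 = 2² · 11 · 13 · 17 · 19; 20026 = 2 · 17 · 19 · 31
lcm takes max exponent of each prime: 2² · 11² · 13 · 17 · 19 · 31 = 63001796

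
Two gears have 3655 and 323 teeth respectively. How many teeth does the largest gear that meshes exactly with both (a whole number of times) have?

17

Euclid: 3655 = 11·323 + 102; 323 = 3·102 + 17; 102 = 6·17 + 0. Last nonzero remainder: 17.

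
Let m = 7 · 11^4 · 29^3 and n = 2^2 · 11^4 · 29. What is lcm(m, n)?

max exponent per prime: 2^2 · 7 · 11^4 · 29^3 = 9998221772

9998221772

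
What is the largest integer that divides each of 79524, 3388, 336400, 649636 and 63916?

4

gcd(79524, 3388): 79524 = 23·3388 + 1600; 3388 = 2·1600 + 188; 1600 = 8·188 + 96; 188 = 1·96 + 92; 96 = 1·92 + 4; 92 = 23·4 + 0 → 4
gcd(4, 336400): 336400 = 84100·4 + 0 → 4
gcd(4, 649636): 649636 = 162409·4 + 0 → 4
gcd(4, 63916): 63916 = 15979·4 + 0 → 4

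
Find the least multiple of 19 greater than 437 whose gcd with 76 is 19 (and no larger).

475

76 = 19·4. Any x with gcd(x, 76) = 19 is a multiple of 19, say 19s, with s coprime to 4.
Need s > 437/19, so s ≥ 24. First s ≥ 24 with gcd(s, 4) = 1 is s = 25. Thus x = 19·25 = 475.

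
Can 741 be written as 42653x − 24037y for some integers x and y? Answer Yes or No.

gcd(42653, 24037): 42653 = 1·24037 + 18616; 24037 = 1·18616 + 5421; 18616 = 3·5421 + 2353; 5421 = 2·2353 + 715; 2353 = 3·715 + 208; 715 = 3·208 + 91; 208 = 2·91 + 26; 91 = 3·26 + 13; 26 = 2·13 + 0 → 13
13 divides 741, so a solution exists.

Yes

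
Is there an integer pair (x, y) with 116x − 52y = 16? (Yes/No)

gcd(116, 52): 116 = 2·52 + 12; 52 = 4·12 + 4; 12 = 3·4 + 0 → 4
4 divides 16, so a solution exists.

Yes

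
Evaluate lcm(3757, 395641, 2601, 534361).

85590204453

lcm(3757, 395641) = 3757·395641/gcd = 1486423237/289 = 5143333
lcm(5143333, 2601) = 5143333·2601/gcd = 13377809133/289 = 46289997
lcm(46289997, 534361) = 46289997·534361/gcd = 24735569086917/289 = 85590204453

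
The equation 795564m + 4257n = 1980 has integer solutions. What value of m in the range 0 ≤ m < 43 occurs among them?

39

Reduce mod 4257: 795564m ≡ 1980 (mod 4257). With g = gcd(795564, 4257) = 99 dividing 1980, divide through: 8036m ≡ 20 (mod 43).
Since gcd(8036, 43) = 1, m ≡ 20·(8036)⁻¹ ≡ 39 (mod 43). Smallest non-negative: 39.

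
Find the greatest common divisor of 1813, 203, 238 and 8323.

gcd(1813, 203): 1813 = 8·203 + 189; 203 = 1·189 + 14; 189 = 13·14 + 7; 14 = 2·7 + 0 → 7
gcd(7, 238): 238 = 34·7 + 0 → 7
gcd(7, 8323): 8323 = 1189·7 + 0 → 7

7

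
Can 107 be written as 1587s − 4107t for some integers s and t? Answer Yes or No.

No

gcd(1587, 4107): 4107 = 2·1587 + 933; 1587 = 1·933 + 654; 933 = 1·654 + 279; 654 = 2·279 + 96; 279 = 2·96 + 87; 96 = 1·87 + 9; 87 = 9·9 + 6; 9 = 1·6 + 3; 6 = 2·3 + 0 → 3
3 does not divide 107, so a solution does not exist.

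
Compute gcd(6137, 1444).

6137 = 17 · 19²
1444 = 2² · 19²
Common: 19² = 361

361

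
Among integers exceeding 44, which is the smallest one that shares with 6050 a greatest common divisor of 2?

gcd(x, 6050) = 2 forces 2 | x; write x = 2s. Then gcd(2s, 2·3025) = 2·gcd(s, 3025), so need gcd(s, 3025) = 1.
2s > 44 gives s ≥ 23. The least s ≥ 23 coprime to 3025 is 23, so x = 2·23 = 46.

46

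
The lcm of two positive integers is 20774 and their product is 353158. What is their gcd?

17

gcd·lcm = product, so gcd = 353158/20774 = 17.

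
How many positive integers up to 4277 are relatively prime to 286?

Prime factors of 286: 2, 11, 13. Count integers ≤ 4277 divisible by none of them.
By inclusion–exclusion: 4277 − ⌊4277/2⌋ − ⌊4277/11⌋ − ⌊4277/13⌋ + ⌊4277/22⌋ + ⌊4277/26⌋ + ⌊4277/143⌋ − ⌊4277/286⌋ = 1795.

1795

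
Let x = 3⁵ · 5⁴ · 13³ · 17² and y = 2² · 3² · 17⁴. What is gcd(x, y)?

min exponent per shared prime: 3² · 17² = 2601

2601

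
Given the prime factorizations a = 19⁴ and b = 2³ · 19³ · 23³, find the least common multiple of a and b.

12684924856

max exponent per prime: 2³ · 19⁴ · 23³ = 12684924856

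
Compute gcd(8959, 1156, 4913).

289

8959 = 17² · 31; 1156 = 2² · 17²; 4913 = 17³
gcd takes min exponent of each prime: 17² = 289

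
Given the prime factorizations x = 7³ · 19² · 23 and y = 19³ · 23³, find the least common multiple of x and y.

max exponent per prime: 7³ · 19³ · 23³ = 28624534379

28624534379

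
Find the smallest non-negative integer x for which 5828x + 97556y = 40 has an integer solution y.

22464

Reduce mod 97556: 5828x ≡ 40 (mod 97556). With g = gcd(5828, 97556) = 4 dividing 40, divide through: 1457x ≡ 10 (mod 24389).
Since gcd(1457, 24389) = 1, x ≡ 10·(1457)⁻¹ ≡ 22464 (mod 24389). Smallest non-negative: 22464.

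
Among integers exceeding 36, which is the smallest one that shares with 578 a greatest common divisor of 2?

38

578 = 2·289. Any k with gcd(k, 578) = 2 is a multiple of 2, say 2s, with s coprime to 289.
Need s > 36/2, so s ≥ 19. First s ≥ 19 with gcd(s, 289) = 1 is s = 19. Thus k = 2·19 = 38.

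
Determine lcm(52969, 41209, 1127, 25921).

1024579367

52969 = 7² · 23 · 47; 41209 = 7² · 29²; 1127 = 7² · 23; 25921 = 7² · 23²
lcm takes max exponent of each prime: 7² · 23² · 29² · 47 = 1024579367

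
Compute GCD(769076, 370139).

769076 = 2² · 7 · 11² · 227
370139 = 7 · 11² · 19 · 23
Common: 7 · 11² = 847

847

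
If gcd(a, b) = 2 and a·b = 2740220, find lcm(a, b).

1370110

gcd·lcm = product, so lcm = 2740220/2 = 1370110.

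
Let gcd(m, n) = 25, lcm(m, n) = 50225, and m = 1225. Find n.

Using mn = gcd(m,n)·lcm(m,n) = 25·50225 = 1255625, we get n = 1255625/1225 = 1025.

1025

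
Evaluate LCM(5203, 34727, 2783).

34345003

5203 = 11² · 43; 34727 = 7 · 11² · 41; 2783 = 11² · 23
lcm takes max exponent of each prime: 7 · 11² · 23 · 41 · 43 = 34345003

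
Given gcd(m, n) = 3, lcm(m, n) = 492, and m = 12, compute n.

Using mn = gcd(m,n)·lcm(m,n) = 3·492 = 1476, we get n = 1476/12 = 123.

123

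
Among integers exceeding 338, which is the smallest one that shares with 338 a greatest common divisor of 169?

507

gcd(a, 338) = 169 forces 169 | a; write a = 169s. Then gcd(169s, 169·2) = 169·gcd(s, 2), so need gcd(s, 2) = 1.
169s > 338 gives s ≥ 3. The least s ≥ 3 coprime to 2 is 3, so a = 169·3 = 507.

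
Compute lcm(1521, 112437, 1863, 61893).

6959063241

lcm(1521, 112437) = 1521·112437/gcd = 171016677/117 = 1461681
lcm(1461681, 1863) = 1461681·1863/gcd = 2723111703/9 = 302567967
lcm(302567967, 61893) = 302567967·61893/gcd = 18726839181531/2691 = 6959063241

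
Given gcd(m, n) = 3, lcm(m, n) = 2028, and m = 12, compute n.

Using mn = gcd(m,n)·lcm(m,n) = 3·2028 = 6084, we get n = 6084/12 = 507.

507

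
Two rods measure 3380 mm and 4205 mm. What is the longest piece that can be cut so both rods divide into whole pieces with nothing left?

5

Euclid: 4205 = 1·3380 + 825; 3380 = 4·825 + 80; 825 = 10·80 + 25; 80 = 3·25 + 5; 25 = 5·5 + 0. Last nonzero remainder: 5.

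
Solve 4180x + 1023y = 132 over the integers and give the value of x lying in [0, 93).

48

Reduce mod 1023: 4180x ≡ 132 (mod 1023). With g = gcd(4180, 1023) = 11 dividing 132, divide through: 380x ≡ 12 (mod 93).
Since gcd(380, 93) = 1, x ≡ 12·(380)⁻¹ ≡ 48 (mod 93). Smallest non-negative: 48.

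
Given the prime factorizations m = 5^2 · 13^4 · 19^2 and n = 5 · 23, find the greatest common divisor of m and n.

5

min exponent per shared prime: 5 = 5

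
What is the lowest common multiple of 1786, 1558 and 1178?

1786 = 2 · 19 · 47; 1558 = 2 · 19 · 41; 1178 = 2 · 19 · 31
lcm takes max exponent of each prime: 2 · 19 · 31 · 41 · 47 = 2270006

2270006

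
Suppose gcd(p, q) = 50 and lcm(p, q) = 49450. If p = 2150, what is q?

p·q = gcd·lcm = 50·49450 = 2472500, so q = 2472500/2150 = 1150.

1150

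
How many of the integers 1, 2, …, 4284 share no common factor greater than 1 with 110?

Prime factors of 110: 2, 5, 11. Count integers ≤ 4284 divisible by none of them.
By inclusion–exclusion: 4284 − ⌊4284/2⌋ − ⌊4284/5⌋ − ⌊4284/11⌋ + ⌊4284/10⌋ + ⌊4284/22⌋ + ⌊4284/55⌋ − ⌊4284/110⌋ = 1558.

1558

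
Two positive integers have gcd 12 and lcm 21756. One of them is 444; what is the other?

p·q = gcd·lcm = 12·21756 = 261072, so q = 261072/444 = 588.

588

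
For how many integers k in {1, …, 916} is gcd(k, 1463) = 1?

676

1463 = 7·11·19. Inclusion–exclusion on these primes:
916 − ⌊916/7⌋ − ⌊916/11⌋ − ⌊916/19⌋ + ⌊916/77⌋ + ⌊916/133⌋ + ⌊916/209⌋ − ⌊916/1463⌋ = 676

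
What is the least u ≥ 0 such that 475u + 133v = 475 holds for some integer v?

1

Euclid: 475 = 3·133 + 76; 133 = 1·76 + 57; 76 = 1·57 + 19; 57 = 3·19 + 0 → gcd = 19; 475 = 19·25.
Back-substitution yields 475·(2) + 133·(-7) = 19, so one solution is u = 2·25 = 50, v = -7·25 = -175.
Solutions in u differ by 133/19 = 7; the one in [0, 7) is 50 mod 7 = 1.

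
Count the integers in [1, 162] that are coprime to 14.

14 = 2·7. Inclusion–exclusion on these primes:
162 − ⌊162/2⌋ − ⌊162/7⌋ + ⌊162/14⌋ = 69

69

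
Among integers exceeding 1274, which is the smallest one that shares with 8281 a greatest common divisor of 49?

1323

8281 = 49·169. Any k with gcd(k, 8281) = 49 is a multiple of 49, say 49s, with s coprime to 169.
Need s > 1274/49, so s ≥ 27. First s ≥ 27 with gcd(s, 169) = 1 is s = 27. Thus k = 49·27 = 1323.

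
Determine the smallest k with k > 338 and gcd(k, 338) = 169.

Multiples of 169 above 338: 169·3, 169·4, … . Need the cofactor coprime to 338/169 = 2.
Checking s = 3, 4, … the first with gcd(s, 2) = 1 is s = 3, giving 507.

507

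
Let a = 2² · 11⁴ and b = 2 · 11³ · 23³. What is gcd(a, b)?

2662

min exponent per shared prime: 2 · 11³ = 2662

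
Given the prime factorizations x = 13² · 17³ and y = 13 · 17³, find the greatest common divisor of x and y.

min exponent per shared prime: 13 · 17³ = 63869

63869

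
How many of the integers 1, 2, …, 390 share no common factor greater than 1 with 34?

Prime factors of 34: 2, 17. Count integers ≤ 390 divisible by none of them.
By inclusion–exclusion: 390 − ⌊390/2⌋ − ⌊390/17⌋ + ⌊390/34⌋ = 184.

184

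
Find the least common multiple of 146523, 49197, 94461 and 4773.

146523 = 3 · 13² · 17²; 49197 = 3 · 23² · 31; 94461 = 3 · 23 · 37²; 4773 = 3 · 37 · 43
lcm takes max exponent of each prime: 3 · 13² · 17² · 23² · 31 · 37² · 43 = 141447433462959

141447433462959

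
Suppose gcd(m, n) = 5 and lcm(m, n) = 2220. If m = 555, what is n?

m·n = gcd·lcm = 5·2220 = 11100, so n = 11100/555 = 20.

20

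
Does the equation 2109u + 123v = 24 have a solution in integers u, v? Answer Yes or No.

Yes

By Bézout, 2109u + 123v = 24 has integer solutions iff gcd(2109, 123) | 24.
Euclid: 2109 = 17·123 + 18; 123 = 6·18 + 15; 18 = 1·15 + 3; 15 = 5·3 + 0. gcd = 3; 24 mod 3 = 0. Yes.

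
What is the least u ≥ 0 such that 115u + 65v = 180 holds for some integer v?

Euclid: 115 = 1·65 + 50; 65 = 1·50 + 15; 50 = 3·15 + 5; 15 = 3·5 + 0 → gcd = 5; 180 = 5·36.
Back-substitution yields 115·(4) + 65·(-7) = 5, so one solution is u = 4·36 = 144, v = -7·36 = -252.
Solutions in u differ by 65/5 = 13; the one in [0, 13) is 144 mod 13 = 1.

1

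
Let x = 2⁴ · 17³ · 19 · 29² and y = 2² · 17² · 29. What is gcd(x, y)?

min exponent per shared prime: 2² · 17² · 29 = 33524

33524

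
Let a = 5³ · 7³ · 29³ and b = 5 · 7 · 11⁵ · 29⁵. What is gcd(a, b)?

min exponent per shared prime: 5 · 7 · 29³ = 853615

853615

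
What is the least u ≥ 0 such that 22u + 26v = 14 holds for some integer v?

Reduce mod 26: 22u ≡ 14 (mod 26). With g = gcd(22, 26) = 2 dividing 14, divide through: 11u ≡ 7 (mod 13).
Since gcd(11, 13) = 1, u ≡ 7·(11)⁻¹ ≡ 3 (mod 13). Smallest non-negative: 3.

3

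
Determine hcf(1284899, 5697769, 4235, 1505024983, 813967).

1284899 = 7 · 11² · 37 · 41; 5697769 = 7² · 11² · 31²; 4235 = 5 · 7 · 11²; 1505024983 = 7 · 11² · 31² · 43²; 813967 = 7 · 11² · 31²
gcd takes min exponent of each prime: 7 · 11² = 847

847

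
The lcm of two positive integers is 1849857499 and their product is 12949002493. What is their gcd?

7

From gcd × lcm = uv: gcd = 12949002493 / 1849857499 = 7.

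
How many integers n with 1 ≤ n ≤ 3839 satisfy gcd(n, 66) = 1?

Prime factors of 66: 2, 3, 11. Count integers ≤ 3839 divisible by none of them.
By inclusion–exclusion: 3839 − ⌊3839/2⌋ − ⌊3839/3⌋ − ⌊3839/11⌋ + ⌊3839/6⌋ + ⌊3839/22⌋ + ⌊3839/33⌋ − ⌊3839/66⌋ = 1163.

1163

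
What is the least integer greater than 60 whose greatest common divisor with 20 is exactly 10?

20 = 10·2. Any m with gcd(m, 20) = 10 is a multiple of 10, say 10s, with s coprime to 2.
Need s > 60/10, so s ≥ 7. First s ≥ 7 with gcd(s, 2) = 1 is s = 7. Thus m = 10·7 = 70.

70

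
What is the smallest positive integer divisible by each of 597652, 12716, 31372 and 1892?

lcm(597652, 12716) = 597652·12716/gcd = 7599742832/12716 = 597652
lcm(597652, 31372) = 597652·31372/gcd = 18749538544/44 = 426125876
lcm(426125876, 1892) = 426125876·1892/gcd = 806230157392/44 = 18323412668

18323412668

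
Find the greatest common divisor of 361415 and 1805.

Euclid: 361415 = 200·1805 + 415; 1805 = 4·415 + 145; 415 = 2·145 + 125; 145 = 1·125 + 20; 125 = 6·20 + 5; 20 = 4·5 + 0. Last nonzero remainder: 5.

5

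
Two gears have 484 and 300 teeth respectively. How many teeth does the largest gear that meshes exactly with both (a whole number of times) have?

4

484 = 2² · 11²
300 = 2² · 3 · 5²
Common: 2² = 4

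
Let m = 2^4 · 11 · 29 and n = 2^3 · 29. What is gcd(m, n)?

232

min exponent per shared prime: 2^3 · 29 = 232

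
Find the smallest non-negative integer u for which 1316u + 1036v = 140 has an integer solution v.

19

gcd(1316, 1036) = 28 (Euclid: 1316 = 1·1036 + 280; 1036 = 3·280 + 196; 280 = 1·196 + 84; 196 = 2·84 + 28; 84 = 3·28 + 0), and 28 | 140.
Extended Euclid: 1316·(-11) + 1036·(14) = 28. Scale by 5: u₀ = -55.
General solution u = u₀ + 37t; reducing mod 37 gives u = 19 (and v = -24).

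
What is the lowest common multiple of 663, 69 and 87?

663 = 3 · 13 · 17; 69 = 3 · 23; 87 = 3 · 29
lcm takes max exponent of each prime: 3 · 13 · 17 · 23 · 29 = 442221

442221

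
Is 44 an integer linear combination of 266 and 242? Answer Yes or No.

Yes

gcd(266, 242): 266 = 1·242 + 24; 242 = 10·24 + 2; 24 = 12·2 + 0 → 2
2 divides 44, so a solution exists.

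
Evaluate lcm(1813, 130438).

gcd first: 130438 = 71·1813 + 1715; 1813 = 1·1715 + 98; 1715 = 17·98 + 49; 98 = 2·49 + 0 → gcd = 49
lcm = 1813·130438/gcd = 236484094/49 = 4826206

4826206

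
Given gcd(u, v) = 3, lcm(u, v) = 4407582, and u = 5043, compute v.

Using uv = gcd(u,v)·lcm(u,v) = 3·4407582 = 13222746, we get v = 13222746/5043 = 2622.

2622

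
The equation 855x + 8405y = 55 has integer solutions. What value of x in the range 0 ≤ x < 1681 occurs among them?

Reduce mod 8405: 855x ≡ 55 (mod 8405). With g = gcd(855, 8405) = 5 dividing 55, divide through: 171x ≡ 11 (mod 1681).
Since gcd(171, 1681) = 1, x ≡ 11·(171)⁻¹ ≡ 1337 (mod 1681). Smallest non-negative: 1337.

1337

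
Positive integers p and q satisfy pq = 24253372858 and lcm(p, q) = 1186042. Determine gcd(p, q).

20449

From gcd × lcm = pq: gcd = 24253372858 / 1186042 = 20449.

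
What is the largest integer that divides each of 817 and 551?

19

Euclid: 817 = 1·551 + 266; 551 = 2·266 + 19; 266 = 14·19 + 0. Last nonzero remainder: 19.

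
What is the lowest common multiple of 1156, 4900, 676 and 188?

11248082300

lcm(1156, 4900) = 1156·4900/gcd = 5664400/4 = 1416100
lcm(1416100, 676) = 1416100·676/gcd = 957283600/4 = 239320900
lcm(239320900, 188) = 239320900·188/gcd = 44992329200/4 = 11248082300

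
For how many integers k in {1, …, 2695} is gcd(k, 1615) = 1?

1923

Prime factors of 1615: 5, 17, 19. Count integers ≤ 2695 divisible by none of them.
By inclusion–exclusion: 2695 − ⌊2695/5⌋ − ⌊2695/17⌋ − ⌊2695/19⌋ + ⌊2695/85⌋ + ⌊2695/95⌋ + ⌊2695/323⌋ − ⌊2695/1615⌋ = 1923.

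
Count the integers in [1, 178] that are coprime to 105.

105 = 3·5·7. Inclusion–exclusion on these primes:
178 − ⌊178/3⌋ − ⌊178/5⌋ − ⌊178/7⌋ + ⌊178/15⌋ + ⌊178/21⌋ + ⌊178/35⌋ − ⌊178/105⌋ = 82

82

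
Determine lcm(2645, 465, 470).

2645 = 5 · 23²; 465 = 3 · 5 · 31; 470 = 2 · 5 · 47
lcm takes max exponent of each prime: 2 · 3 · 5 · 23² · 31 · 47 = 23122590

23122590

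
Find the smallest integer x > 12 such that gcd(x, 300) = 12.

Multiples of 12 above 12: 12·2, 12·3, … . Need the cofactor coprime to 300/12 = 25.
Checking s = 2, 3, … the first with gcd(s, 25) = 1 is s = 2, giving 24.

24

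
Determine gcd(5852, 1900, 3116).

76

gcd(5852, 1900): 5852 = 3·1900 + 152; 1900 = 12·152 + 76; 152 = 2·76 + 0 → 76
gcd(76, 3116): 3116 = 41·76 + 0 → 76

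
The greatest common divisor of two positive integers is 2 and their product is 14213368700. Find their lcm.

For any two positive integers, gcd × lcm equals their product. Hence lcm = 14213368700 / 2 = 7106684350.

7106684350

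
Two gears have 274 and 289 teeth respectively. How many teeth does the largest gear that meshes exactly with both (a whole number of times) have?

Euclid: 289 = 1·274 + 15; 274 = 18·15 + 4; 15 = 3·4 + 3; 4 = 1·3 + 1; 3 = 3·1 + 0. Last nonzero remainder: 1.

1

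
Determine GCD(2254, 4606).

98

2254 = 2 · 7² · 23
4606 = 2 · 7² · 47
Common: 2 · 7² = 98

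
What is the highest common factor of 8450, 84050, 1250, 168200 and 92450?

gcd(8450, 84050): 84050 = 9·8450 + 8000; 8450 = 1·8000 + 450; 8000 = 17·450 + 350; 450 = 1·350 + 100; 350 = 3·100 + 50; 100 = 2·50 + 0 → 50
gcd(50, 1250): 1250 = 25·50 + 0 → 50
gcd(50, 168200): 168200 = 3364·50 + 0 → 50
gcd(50, 92450): 92450 = 1849·50 + 0 → 50

50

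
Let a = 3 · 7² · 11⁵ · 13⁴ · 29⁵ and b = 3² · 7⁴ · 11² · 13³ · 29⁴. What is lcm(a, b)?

max exponent per prime: 3² · 7⁴ · 11⁵ · 13⁴ · 29⁵ = 2038738357750951607751

2038738357750951607751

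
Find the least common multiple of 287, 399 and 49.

114513

287 = 7 · 41; 399 = 3 · 7 · 19; 49 = 7²
lcm takes max exponent of each prime: 3 · 7² · 19 · 41 = 114513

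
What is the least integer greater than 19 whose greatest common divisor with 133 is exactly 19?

gcd(t, 133) = 19 forces 19 | t; write t = 19s. Then gcd(19s, 19·7) = 19·gcd(s, 7), so need gcd(s, 7) = 1.
19s > 19 gives s ≥ 2. The least s ≥ 2 coprime to 7 is 2, so t = 19·2 = 38.

38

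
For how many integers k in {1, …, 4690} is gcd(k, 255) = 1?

255 = 3·5·17. Inclusion–exclusion on these primes:
4690 − ⌊4690/3⌋ − ⌊4690/5⌋ − ⌊4690/17⌋ + ⌊4690/15⌋ + ⌊4690/51⌋ + ⌊4690/85⌋ − ⌊4690/255⌋ = 2354

2354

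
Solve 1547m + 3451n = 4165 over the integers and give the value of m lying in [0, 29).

25

Reduce mod 3451: 1547m ≡ 4165 (mod 3451). With g = gcd(1547, 3451) = 119 dividing 4165, divide through: 13m ≡ 35 (mod 29).
Since gcd(13, 29) = 1, m ≡ 35·(13)⁻¹ ≡ 25 (mod 29). Smallest non-negative: 25.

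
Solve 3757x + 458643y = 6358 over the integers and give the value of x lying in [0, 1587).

Reduce mod 458643: 3757x ≡ 6358 (mod 458643). With g = gcd(3757, 458643) = 289 dividing 6358, divide through: 13x ≡ 22 (mod 1587).
Since gcd(13, 1587) = 1, x ≡ 22·(13)⁻¹ ≡ 490 (mod 1587). Smallest non-negative: 490.

490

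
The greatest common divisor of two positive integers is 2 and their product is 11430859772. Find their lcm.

5715429886

Since gcd(m,n)·lcm(m,n) = mn, lcm = 11430859772/2 = 5715429886.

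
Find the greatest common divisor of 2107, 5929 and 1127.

49

2107 = 7² · 43; 5929 = 7² · 11²; 1127 = 7² · 23
gcd takes min exponent of each prime: 7² = 49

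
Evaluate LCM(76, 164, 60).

lcm(76, 164) = 76·164/gcd = 12464/4 = 3116
lcm(3116, 60) = 3116·60/gcd = 186960/4 = 46740

46740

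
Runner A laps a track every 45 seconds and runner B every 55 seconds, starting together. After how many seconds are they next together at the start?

45 = 3² · 5; 55 = 5 · 11
max exponents: 3² · 5 · 11 = 495

495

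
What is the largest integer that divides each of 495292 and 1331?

1

495292 = 2² · 7³ · 19²
1331 = 11³
Common: 1 = 1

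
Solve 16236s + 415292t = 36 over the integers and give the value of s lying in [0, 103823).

81493

gcd(16236, 415292) = 4 (Euclid: 415292 = 25·16236 + 9392; 16236 = 1·9392 + 6844; 9392 = 1·6844 + 2548; 6844 = 2·2548 + 1748; 2548 = 1·1748 + 800; 1748 = 2·800 + 148; 800 = 5·148 + 60; 148 = 2·60 + 28; 60 = 2·28 + 4; 28 = 7·4 + 0), and 4 | 36.
Extended Euclid: 16236·(-14017) + 415292·(548) = 4. Scale by 9: s₀ = -126153.
General solution s = s₀ + 103823k; reducing mod 103823 gives s = 81493 (and t = -3186).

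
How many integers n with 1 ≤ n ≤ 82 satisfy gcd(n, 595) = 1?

Prime factors of 595: 5, 7, 17. Count integers ≤ 82 divisible by none of them.
By inclusion–exclusion: 82 − ⌊82/5⌋ − ⌊82/7⌋ − ⌊82/17⌋ + ⌊82/35⌋ + ⌊82/85⌋ + ⌊82/119⌋ − ⌊82/595⌋ = 53.

53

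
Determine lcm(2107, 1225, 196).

2107 = 7² · 43; 1225 = 5² · 7²; 196 = 2² · 7²
lcm takes max exponent of each prime: 2² · 5² · 7² · 43 = 210700

210700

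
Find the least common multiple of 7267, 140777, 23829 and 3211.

lcm(7267, 140777) = 7267·140777/gcd = 1023026459/169 = 6053411
lcm(6053411, 23829) = 6053411·23829/gcd = 144246730719/169 = 853530951
lcm(853530951, 3211) = 853530951·3211/gcd = 2740687883661/169 = 16217088069

16217088069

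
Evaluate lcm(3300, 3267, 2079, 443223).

930768300

lcm(3300, 3267) = 3300·3267/gcd = 10781100/33 = 326700
lcm(326700, 2079) = 326700·2079/gcd = 679209300/297 = 2286900
lcm(2286900, 443223) = 2286900·443223/gcd = 1013606678700/1089 = 930768300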